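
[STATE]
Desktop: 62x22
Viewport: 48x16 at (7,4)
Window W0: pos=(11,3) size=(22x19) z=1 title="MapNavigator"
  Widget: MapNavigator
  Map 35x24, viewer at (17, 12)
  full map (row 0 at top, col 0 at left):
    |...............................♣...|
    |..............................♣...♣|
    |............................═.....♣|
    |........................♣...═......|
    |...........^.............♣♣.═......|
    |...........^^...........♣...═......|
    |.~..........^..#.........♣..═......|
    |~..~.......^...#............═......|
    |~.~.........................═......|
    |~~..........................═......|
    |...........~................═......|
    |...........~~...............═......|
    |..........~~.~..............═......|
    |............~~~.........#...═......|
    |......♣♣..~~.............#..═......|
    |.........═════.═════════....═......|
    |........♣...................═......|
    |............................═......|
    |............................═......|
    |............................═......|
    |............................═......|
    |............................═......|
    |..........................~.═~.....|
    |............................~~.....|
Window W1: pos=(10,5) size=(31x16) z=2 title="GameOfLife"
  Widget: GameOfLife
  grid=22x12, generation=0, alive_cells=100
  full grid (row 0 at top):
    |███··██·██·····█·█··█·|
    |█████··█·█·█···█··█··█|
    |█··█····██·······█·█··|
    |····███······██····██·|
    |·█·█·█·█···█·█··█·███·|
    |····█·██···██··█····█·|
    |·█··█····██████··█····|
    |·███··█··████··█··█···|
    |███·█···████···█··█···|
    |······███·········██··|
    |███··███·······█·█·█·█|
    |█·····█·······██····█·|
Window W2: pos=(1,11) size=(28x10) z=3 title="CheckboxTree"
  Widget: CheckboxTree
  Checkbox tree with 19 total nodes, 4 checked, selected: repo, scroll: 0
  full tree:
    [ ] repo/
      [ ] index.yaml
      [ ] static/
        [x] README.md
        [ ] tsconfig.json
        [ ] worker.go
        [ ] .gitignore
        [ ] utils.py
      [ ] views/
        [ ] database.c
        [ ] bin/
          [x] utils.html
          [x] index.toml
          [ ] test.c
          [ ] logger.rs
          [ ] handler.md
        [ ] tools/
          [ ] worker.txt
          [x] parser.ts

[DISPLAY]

    ┃ MapNavigator       ┃                      
   ┏━━━━━━━━━━━━━━━━━━━━━━━━━━━━━┓              
   ┃ GameOfLife                  ┃              
   ┠─────────────────────────────┨              
   ┃Gen: 0                       ┃              
   ┃███··██·██·····█·█··█·       ┃              
   ┃█████··█·█·█···█··█··█       ┃              
━━━━━━━━━━━━━━━━━━━━━┓·█··       ┃              
kboxTree             ┃·██·       ┃              
─────────────────────┨███·       ┃              
repo/                ┃··█·       ┃              
] index.yaml         ┃····       ┃              
] static/            ┃█···       ┃              
[x] README.md        ┃█···       ┃              
[ ] tsconfig.json    ┃██··       ┃              
[ ] worker.go        ┃·█·█       ┃              


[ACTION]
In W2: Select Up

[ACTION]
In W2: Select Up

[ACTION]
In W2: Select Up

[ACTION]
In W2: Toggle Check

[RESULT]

    ┃ MapNavigator       ┃                      
   ┏━━━━━━━━━━━━━━━━━━━━━━━━━━━━━┓              
   ┃ GameOfLife                  ┃              
   ┠─────────────────────────────┨              
   ┃Gen: 0                       ┃              
   ┃███··██·██·····█·█··█·       ┃              
   ┃█████··█·█·█···█··█··█       ┃              
━━━━━━━━━━━━━━━━━━━━━┓·█··       ┃              
kboxTree             ┃·██·       ┃              
─────────────────────┨███·       ┃              
repo/                ┃··█·       ┃              
] index.yaml         ┃····       ┃              
] static/            ┃█···       ┃              
[x] README.md        ┃█···       ┃              
[x] tsconfig.json    ┃██··       ┃              
[x] worker.go        ┃·█·█       ┃              


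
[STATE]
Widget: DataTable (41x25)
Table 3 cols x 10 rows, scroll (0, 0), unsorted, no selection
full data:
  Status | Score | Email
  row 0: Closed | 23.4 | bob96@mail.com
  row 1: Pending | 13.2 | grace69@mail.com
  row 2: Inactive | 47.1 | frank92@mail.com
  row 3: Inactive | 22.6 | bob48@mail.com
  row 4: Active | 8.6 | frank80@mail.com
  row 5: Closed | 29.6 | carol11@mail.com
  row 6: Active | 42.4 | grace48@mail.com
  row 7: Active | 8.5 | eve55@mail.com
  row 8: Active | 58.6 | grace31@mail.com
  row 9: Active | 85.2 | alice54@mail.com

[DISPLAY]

Status  │Score│Email                     
────────┼─────┼────────────────          
Closed  │23.4 │bob96@mail.com            
Pending │13.2 │grace69@mail.com          
Inactive│47.1 │frank92@mail.com          
Inactive│22.6 │bob48@mail.com            
Active  │8.6  │frank80@mail.com          
Closed  │29.6 │carol11@mail.com          
Active  │42.4 │grace48@mail.com          
Active  │8.5  │eve55@mail.com            
Active  │58.6 │grace31@mail.com          
Active  │85.2 │alice54@mail.com          
                                         
                                         
                                         
                                         
                                         
                                         
                                         
                                         
                                         
                                         
                                         
                                         
                                         


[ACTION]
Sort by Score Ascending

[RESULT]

Status  │Scor▲│Email                     
────────┼─────┼────────────────          
Active  │8.5  │eve55@mail.com            
Active  │8.6  │frank80@mail.com          
Pending │13.2 │grace69@mail.com          
Inactive│22.6 │bob48@mail.com            
Closed  │23.4 │bob96@mail.com            
Closed  │29.6 │carol11@mail.com          
Active  │42.4 │grace48@mail.com          
Inactive│47.1 │frank92@mail.com          
Active  │58.6 │grace31@mail.com          
Active  │85.2 │alice54@mail.com          
                                         
                                         
                                         
                                         
                                         
                                         
                                         
                                         
                                         
                                         
                                         
                                         
                                         


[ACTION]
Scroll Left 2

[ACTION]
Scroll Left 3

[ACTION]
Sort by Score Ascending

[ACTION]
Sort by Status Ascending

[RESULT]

Status ▲│Score│Email                     
────────┼─────┼────────────────          
Active  │8.5  │eve55@mail.com            
Active  │8.6  │frank80@mail.com          
Active  │42.4 │grace48@mail.com          
Active  │58.6 │grace31@mail.com          
Active  │85.2 │alice54@mail.com          
Closed  │23.4 │bob96@mail.com            
Closed  │29.6 │carol11@mail.com          
Inactive│22.6 │bob48@mail.com            
Inactive│47.1 │frank92@mail.com          
Pending │13.2 │grace69@mail.com          
                                         
                                         
                                         
                                         
                                         
                                         
                                         
                                         
                                         
                                         
                                         
                                         
                                         


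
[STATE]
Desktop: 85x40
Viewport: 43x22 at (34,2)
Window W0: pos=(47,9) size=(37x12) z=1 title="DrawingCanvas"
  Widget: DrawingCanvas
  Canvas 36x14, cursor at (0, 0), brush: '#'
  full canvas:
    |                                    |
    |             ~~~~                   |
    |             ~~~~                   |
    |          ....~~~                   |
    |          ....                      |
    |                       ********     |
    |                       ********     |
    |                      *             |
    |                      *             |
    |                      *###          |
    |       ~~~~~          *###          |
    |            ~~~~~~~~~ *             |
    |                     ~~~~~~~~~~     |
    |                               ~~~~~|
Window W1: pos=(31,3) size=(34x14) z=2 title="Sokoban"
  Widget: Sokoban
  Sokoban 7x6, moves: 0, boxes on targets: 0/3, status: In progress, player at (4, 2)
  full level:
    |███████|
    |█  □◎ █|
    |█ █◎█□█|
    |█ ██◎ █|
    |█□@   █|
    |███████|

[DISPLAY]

                                           
━━━━━━━━━━━━━━━━━━━━━━━━━━━━━━┓            
okoban                        ┃            
──────────────────────────────┨            
█████                         ┃            
 □◎ █                         ┃            
█◎█□█                         ┃            
██◎ █                         ┃━━━━━━━━━━━━
@   █                         ┃            
█████                         ┃────────────
ves: 0  0/3                   ┃            
                              ┃            
                              ┃            
                              ┃            
━━━━━━━━━━━━━━━━━━━━━━━━━━━━━━┛            
             ┃                       ******
             ┃                       ******
             ┃                      *      
             ┗━━━━━━━━━━━━━━━━━━━━━━━━━━━━━
                                           
                                           
                                           


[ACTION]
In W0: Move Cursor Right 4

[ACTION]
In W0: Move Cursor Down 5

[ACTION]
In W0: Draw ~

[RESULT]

                                           
━━━━━━━━━━━━━━━━━━━━━━━━━━━━━━┓            
okoban                        ┃            
──────────────────────────────┨            
█████                         ┃            
 □◎ █                         ┃            
█◎█□█                         ┃            
██◎ █                         ┃━━━━━━━━━━━━
@   █                         ┃            
█████                         ┃────────────
ves: 0  0/3                   ┃            
                              ┃            
                              ┃            
                              ┃            
━━━━━━━━━━━━━━━━━━━━━━━━━━━━━━┛            
             ┃    ~                  ******
             ┃                       ******
             ┃                      *      
             ┗━━━━━━━━━━━━━━━━━━━━━━━━━━━━━
                                           
                                           
                                           


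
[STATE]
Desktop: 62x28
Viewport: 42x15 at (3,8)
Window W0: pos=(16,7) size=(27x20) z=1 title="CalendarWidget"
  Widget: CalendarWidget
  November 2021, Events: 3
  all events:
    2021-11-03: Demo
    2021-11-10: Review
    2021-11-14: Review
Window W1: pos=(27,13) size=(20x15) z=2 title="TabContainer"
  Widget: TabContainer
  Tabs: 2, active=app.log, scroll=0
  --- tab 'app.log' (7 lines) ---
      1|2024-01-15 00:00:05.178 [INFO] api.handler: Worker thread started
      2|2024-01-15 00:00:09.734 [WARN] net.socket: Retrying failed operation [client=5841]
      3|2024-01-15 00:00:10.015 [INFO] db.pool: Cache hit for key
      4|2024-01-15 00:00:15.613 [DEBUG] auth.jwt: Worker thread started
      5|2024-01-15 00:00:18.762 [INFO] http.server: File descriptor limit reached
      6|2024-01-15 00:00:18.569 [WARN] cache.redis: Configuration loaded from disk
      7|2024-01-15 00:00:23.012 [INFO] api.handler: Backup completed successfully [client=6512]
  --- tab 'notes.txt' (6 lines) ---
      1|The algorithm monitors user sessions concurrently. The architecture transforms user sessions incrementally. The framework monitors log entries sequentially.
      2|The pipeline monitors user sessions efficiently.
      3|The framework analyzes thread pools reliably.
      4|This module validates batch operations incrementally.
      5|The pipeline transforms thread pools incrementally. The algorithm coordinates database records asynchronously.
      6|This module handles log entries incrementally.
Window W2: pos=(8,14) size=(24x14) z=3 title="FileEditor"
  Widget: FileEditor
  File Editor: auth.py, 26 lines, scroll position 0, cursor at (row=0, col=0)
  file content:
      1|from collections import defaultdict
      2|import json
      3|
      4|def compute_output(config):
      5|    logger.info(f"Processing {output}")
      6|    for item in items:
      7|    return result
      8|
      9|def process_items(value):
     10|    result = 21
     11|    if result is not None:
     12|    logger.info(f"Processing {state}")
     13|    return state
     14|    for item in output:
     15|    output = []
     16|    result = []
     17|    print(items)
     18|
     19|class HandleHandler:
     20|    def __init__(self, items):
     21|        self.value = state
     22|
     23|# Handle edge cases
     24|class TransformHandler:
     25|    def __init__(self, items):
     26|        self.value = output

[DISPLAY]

             ┃ CalendarWidget          ┃  
             ┠─────────────────────────┨  
             ┃      November 2021      ┃  
             ┃Mo Tu We Th Fr Sa Su     ┃  
             ┃ 1  2  3*  4  5  6  7    ┃  
             ┃ 8  9 10* ┏━━━━━━━━━━━━━━━━━
     ┏━━━━━━━━━━━━━━━━━━━━━━┓Container    
     ┃ FileEditor           ┃─────────────
     ┠──────────────────────┨.log]│ notes.
     ┃█rom collections impo▲┃─────────────
     ┃import json          █┃-01-15 00:00:
     ┃                     ░┃-01-15 00:00:
     ┃def compute_output(co░┃-01-15 00:00:
     ┃    logger.info(f"Pro░┃-01-15 00:00:
     ┃    for item in items░┃-01-15 00:00:


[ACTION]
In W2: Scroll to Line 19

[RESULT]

             ┃ CalendarWidget          ┃  
             ┠─────────────────────────┨  
             ┃      November 2021      ┃  
             ┃Mo Tu We Th Fr Sa Su     ┃  
             ┃ 1  2  3*  4  5  6  7    ┃  
             ┃ 8  9 10* ┏━━━━━━━━━━━━━━━━━
     ┏━━━━━━━━━━━━━━━━━━━━━━┓Container    
     ┃ FileEditor           ┃─────────────
     ┠──────────────────────┨.log]│ notes.
     ┃    print(items)     ▲┃─────────────
     ┃                     ░┃-01-15 00:00:
     ┃class HandleHandler: ░┃-01-15 00:00:
     ┃    def __init__(self░┃-01-15 00:00:
     ┃        self.value = ░┃-01-15 00:00:
     ┃                     ░┃-01-15 00:00:


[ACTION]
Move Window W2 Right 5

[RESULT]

             ┃ CalendarWidget          ┃  
             ┠─────────────────────────┨  
             ┃      November 2021      ┃  
             ┃Mo Tu We Th Fr Sa Su     ┃  
             ┃ 1  2  3*  4  5  6  7    ┃  
             ┃ 8  9 10* ┏━━━━━━━━━━━━━━━━━
          ┏━━━━━━━━━━━━━━━━━━━━━━┓iner    
          ┃ FileEditor           ┃────────
          ┠──────────────────────┨│ notes.
          ┃    print(items)     ▲┃────────
          ┃                     ░┃5 00:00:
          ┃class HandleHandler: ░┃5 00:00:
          ┃    def __init__(self░┃5 00:00:
          ┃        self.value = ░┃5 00:00:
          ┃                     ░┃5 00:00:


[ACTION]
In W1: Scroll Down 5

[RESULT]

             ┃ CalendarWidget          ┃  
             ┠─────────────────────────┨  
             ┃      November 2021      ┃  
             ┃Mo Tu We Th Fr Sa Su     ┃  
             ┃ 1  2  3*  4  5  6  7    ┃  
             ┃ 8  9 10* ┏━━━━━━━━━━━━━━━━━
          ┏━━━━━━━━━━━━━━━━━━━━━━┓iner    
          ┃ FileEditor           ┃────────
          ┠──────────────────────┨│ notes.
          ┃    print(items)     ▲┃────────
          ┃                     ░┃5 00:00:
          ┃class HandleHandler: ░┃5 00:00:
          ┃    def __init__(self░┃        
          ┃        self.value = ░┃        
          ┃                     ░┃        


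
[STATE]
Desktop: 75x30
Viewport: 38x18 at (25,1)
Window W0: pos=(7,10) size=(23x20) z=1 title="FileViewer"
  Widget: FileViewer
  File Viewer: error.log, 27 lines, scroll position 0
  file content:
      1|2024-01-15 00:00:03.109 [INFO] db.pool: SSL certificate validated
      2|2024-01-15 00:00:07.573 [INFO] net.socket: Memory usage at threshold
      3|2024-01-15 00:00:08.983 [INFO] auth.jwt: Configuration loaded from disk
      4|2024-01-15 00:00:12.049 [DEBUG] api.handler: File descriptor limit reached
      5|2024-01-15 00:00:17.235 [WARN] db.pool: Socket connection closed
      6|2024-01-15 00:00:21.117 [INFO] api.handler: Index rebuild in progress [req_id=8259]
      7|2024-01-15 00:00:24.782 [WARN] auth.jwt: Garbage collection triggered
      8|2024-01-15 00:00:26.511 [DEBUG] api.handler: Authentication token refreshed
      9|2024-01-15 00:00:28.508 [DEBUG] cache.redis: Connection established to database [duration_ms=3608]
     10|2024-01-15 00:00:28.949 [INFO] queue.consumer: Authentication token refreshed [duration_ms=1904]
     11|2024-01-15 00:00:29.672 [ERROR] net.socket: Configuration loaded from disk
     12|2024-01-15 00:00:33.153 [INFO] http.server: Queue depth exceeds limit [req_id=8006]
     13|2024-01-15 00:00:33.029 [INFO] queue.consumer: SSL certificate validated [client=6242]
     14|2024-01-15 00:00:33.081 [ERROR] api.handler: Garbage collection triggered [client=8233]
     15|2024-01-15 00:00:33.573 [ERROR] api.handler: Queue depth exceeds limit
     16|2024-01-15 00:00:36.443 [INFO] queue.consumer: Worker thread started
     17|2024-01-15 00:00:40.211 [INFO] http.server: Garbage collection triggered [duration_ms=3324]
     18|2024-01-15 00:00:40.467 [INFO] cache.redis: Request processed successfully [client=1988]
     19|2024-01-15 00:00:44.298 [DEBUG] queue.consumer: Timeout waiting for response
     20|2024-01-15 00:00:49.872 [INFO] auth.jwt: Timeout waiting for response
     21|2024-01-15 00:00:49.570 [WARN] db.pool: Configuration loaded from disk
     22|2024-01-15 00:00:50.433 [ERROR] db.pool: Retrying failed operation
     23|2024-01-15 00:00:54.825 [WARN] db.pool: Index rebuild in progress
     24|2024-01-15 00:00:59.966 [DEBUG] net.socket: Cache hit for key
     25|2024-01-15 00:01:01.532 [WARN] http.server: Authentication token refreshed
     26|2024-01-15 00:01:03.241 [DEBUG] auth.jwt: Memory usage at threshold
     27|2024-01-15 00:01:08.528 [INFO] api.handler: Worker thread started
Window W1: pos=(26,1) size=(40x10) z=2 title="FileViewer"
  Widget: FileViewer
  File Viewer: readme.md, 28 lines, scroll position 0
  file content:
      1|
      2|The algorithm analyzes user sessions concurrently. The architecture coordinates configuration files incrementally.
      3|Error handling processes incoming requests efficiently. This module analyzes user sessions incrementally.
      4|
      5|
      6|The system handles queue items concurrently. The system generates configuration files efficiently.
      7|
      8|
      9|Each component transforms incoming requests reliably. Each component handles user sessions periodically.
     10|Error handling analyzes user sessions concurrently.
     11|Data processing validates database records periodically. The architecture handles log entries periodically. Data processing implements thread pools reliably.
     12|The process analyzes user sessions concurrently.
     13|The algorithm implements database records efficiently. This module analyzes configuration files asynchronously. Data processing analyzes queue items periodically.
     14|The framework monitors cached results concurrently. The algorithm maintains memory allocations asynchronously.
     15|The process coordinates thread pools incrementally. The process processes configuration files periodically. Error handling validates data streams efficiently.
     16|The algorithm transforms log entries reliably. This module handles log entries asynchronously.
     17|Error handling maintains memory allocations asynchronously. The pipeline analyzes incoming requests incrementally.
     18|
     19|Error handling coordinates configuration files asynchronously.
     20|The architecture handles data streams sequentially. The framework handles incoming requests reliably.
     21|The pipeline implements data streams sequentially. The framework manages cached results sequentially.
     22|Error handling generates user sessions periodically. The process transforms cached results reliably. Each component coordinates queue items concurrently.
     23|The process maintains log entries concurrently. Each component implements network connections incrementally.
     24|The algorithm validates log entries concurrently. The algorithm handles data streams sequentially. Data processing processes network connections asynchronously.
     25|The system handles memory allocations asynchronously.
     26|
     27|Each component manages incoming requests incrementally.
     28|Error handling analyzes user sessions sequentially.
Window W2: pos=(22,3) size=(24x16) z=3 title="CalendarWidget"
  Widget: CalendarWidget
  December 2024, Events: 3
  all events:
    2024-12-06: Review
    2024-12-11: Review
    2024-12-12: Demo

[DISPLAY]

 ┏━━━━━━━━━━━━━━━━━━━━━━━━━━━━━━━━━━━━
 ┃ FileViewer                         
━━━━━━━━━━━━━━━━━━━━┓─────────────────
alendarWidget       ┃                 
────────────────────┨zes user sessions
  December 2024     ┃esses incoming re
 Tu We Th Fr Sa Su  ┃                 
                 1  ┃                 
  3  4  5  6*  7  8 ┃queue items concu
 10 11* 12* 13 14 15┃━━━━━━━━━━━━━━━━━
 17 18 19 20 21 22  ┃                 
 24 25 26 27 28 29  ┃                 
 31                 ┃                 
                    ┃                 
                    ┃                 
                    ┃                 
                    ┃                 
━━━━━━━━━━━━━━━━━━━━┛                 


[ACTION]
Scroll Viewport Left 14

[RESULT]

               ┏━━━━━━━━━━━━━━━━━━━━━━
               ┃ FileViewer           
           ┏━━━━━━━━━━━━━━━━━━━━━━┓───
           ┃ CalendarWidget       ┃   
           ┠──────────────────────┨zes
           ┃    December 2024     ┃ess
           ┃Mo Tu We Th Fr Sa Su  ┃   
           ┃                   1  ┃   
           ┃ 2  3  4  5  6*  7  8 ┃que
━━━━━━━━━━━┃ 9 10 11* 12* 13 14 15┃━━━
leViewer   ┃16 17 18 19 20 21 22  ┃   
───────────┃23 24 25 26 27 28 29  ┃   
4-01-15 00:┃30 31                 ┃   
4-01-15 00:┃                      ┃   
4-01-15 00:┃                      ┃   
4-01-15 00:┃                      ┃   
4-01-15 00:┃                      ┃   
4-01-15 00:┗━━━━━━━━━━━━━━━━━━━━━━┛   


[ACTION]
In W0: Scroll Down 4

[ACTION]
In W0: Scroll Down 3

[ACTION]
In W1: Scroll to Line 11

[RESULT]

               ┏━━━━━━━━━━━━━━━━━━━━━━
               ┃ FileViewer           
           ┏━━━━━━━━━━━━━━━━━━━━━━┓───
           ┃ CalendarWidget       ┃ida
           ┠──────────────────────┨s u
           ┃    December 2024     ┃men
           ┃Mo Tu We Th Fr Sa Su  ┃ors
           ┃                   1  ┃ate
           ┃ 2  3  4  5  6*  7  8 ┃for
━━━━━━━━━━━┃ 9 10 11* 12* 13 14 15┃━━━
leViewer   ┃16 17 18 19 20 21 22  ┃   
───────────┃23 24 25 26 27 28 29  ┃   
4-01-15 00:┃30 31                 ┃   
4-01-15 00:┃                      ┃   
4-01-15 00:┃                      ┃   
4-01-15 00:┃                      ┃   
4-01-15 00:┃                      ┃   
4-01-15 00:┗━━━━━━━━━━━━━━━━━━━━━━┛   


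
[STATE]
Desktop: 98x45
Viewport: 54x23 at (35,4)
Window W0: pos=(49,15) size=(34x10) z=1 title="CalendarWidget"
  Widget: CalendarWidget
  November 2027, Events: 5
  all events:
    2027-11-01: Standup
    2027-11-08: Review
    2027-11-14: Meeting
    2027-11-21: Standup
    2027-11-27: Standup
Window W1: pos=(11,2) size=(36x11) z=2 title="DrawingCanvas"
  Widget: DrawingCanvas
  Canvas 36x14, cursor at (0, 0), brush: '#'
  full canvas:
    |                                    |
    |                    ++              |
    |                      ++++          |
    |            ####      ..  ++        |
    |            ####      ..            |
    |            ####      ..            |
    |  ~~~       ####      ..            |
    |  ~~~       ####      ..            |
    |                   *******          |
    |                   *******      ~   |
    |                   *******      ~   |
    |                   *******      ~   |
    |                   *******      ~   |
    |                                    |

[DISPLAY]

───────────┨                                          
           ┃                                          
           ┃                                          
+++        ┃                                          
.  ++      ┃                                          
.          ┃                                          
.          ┃                                          
.          ┃                                          
━━━━━━━━━━━┛                                          
                                                      
                                                      
              ┏━━━━━━━━━━━━━━━━━━━━━━━━━━━━━━━━┓      
              ┃ CalendarWidget                 ┃      
              ┠────────────────────────────────┨      
              ┃         November 2027          ┃      
              ┃Mo Tu We Th Fr Sa Su            ┃      
              ┃ 1*  2  3  4  5  6  7           ┃      
              ┃ 8*  9 10 11 12 13 14*          ┃      
              ┃15 16 17 18 19 20 21*           ┃      
              ┃22 23 24 25 26 27* 28           ┃      
              ┗━━━━━━━━━━━━━━━━━━━━━━━━━━━━━━━━┛      
                                                      
                                                      


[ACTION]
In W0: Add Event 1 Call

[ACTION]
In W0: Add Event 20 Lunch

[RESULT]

───────────┨                                          
           ┃                                          
           ┃                                          
+++        ┃                                          
.  ++      ┃                                          
.          ┃                                          
.          ┃                                          
.          ┃                                          
━━━━━━━━━━━┛                                          
                                                      
                                                      
              ┏━━━━━━━━━━━━━━━━━━━━━━━━━━━━━━━━┓      
              ┃ CalendarWidget                 ┃      
              ┠────────────────────────────────┨      
              ┃         November 2027          ┃      
              ┃Mo Tu We Th Fr Sa Su            ┃      
              ┃ 1*  2  3  4  5  6  7           ┃      
              ┃ 8*  9 10 11 12 13 14*          ┃      
              ┃15 16 17 18 19 20* 21*          ┃      
              ┃22 23 24 25 26 27* 28           ┃      
              ┗━━━━━━━━━━━━━━━━━━━━━━━━━━━━━━━━┛      
                                                      
                                                      


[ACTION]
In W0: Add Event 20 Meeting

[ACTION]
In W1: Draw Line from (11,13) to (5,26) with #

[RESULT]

───────────┨                                          
           ┃                                          
           ┃                                          
+++        ┃                                          
.  ++      ┃                                          
.          ┃                                          
. ##       ┃                                          
##         ┃                                          
━━━━━━━━━━━┛                                          
                                                      
                                                      
              ┏━━━━━━━━━━━━━━━━━━━━━━━━━━━━━━━━┓      
              ┃ CalendarWidget                 ┃      
              ┠────────────────────────────────┨      
              ┃         November 2027          ┃      
              ┃Mo Tu We Th Fr Sa Su            ┃      
              ┃ 1*  2  3  4  5  6  7           ┃      
              ┃ 8*  9 10 11 12 13 14*          ┃      
              ┃15 16 17 18 19 20* 21*          ┃      
              ┃22 23 24 25 26 27* 28           ┃      
              ┗━━━━━━━━━━━━━━━━━━━━━━━━━━━━━━━━┛      
                                                      
                                                      


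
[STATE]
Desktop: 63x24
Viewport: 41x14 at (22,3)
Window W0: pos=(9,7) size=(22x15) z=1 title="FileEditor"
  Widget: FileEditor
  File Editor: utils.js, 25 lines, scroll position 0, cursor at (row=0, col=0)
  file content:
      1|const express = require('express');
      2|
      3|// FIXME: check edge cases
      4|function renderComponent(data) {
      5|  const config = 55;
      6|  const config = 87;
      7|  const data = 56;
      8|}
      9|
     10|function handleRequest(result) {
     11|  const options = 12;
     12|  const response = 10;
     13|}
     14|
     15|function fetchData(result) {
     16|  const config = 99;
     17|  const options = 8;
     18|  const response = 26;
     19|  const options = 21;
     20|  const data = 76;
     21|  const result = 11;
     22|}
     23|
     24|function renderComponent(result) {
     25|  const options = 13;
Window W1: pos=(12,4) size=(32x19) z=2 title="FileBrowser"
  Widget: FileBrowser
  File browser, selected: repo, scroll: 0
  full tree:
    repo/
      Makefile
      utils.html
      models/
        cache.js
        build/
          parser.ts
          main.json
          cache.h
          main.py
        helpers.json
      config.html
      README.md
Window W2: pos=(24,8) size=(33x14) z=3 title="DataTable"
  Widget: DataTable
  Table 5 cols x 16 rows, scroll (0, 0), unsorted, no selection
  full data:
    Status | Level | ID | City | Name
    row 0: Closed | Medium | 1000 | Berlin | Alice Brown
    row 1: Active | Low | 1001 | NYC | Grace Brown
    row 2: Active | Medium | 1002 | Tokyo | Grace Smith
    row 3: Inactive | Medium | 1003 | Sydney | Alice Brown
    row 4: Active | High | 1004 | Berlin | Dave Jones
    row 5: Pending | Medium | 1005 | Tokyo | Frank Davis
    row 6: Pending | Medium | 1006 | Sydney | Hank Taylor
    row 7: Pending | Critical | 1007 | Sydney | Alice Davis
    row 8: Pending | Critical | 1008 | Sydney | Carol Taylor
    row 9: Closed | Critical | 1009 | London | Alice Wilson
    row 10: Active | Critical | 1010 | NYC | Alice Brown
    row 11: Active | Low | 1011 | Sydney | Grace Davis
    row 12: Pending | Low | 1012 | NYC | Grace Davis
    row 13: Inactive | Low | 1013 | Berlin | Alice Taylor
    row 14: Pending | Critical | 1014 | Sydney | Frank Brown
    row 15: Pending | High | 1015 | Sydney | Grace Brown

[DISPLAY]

                                         
━━━━━━━━━━━━━━━━━━━━━┓                   
ser                  ┃                   
─────────────────────┨                   
o/                   ┃                   
il┏━━━━━━━━━━━━━━━━━━━━━━━━━━━━━━━┓      
.h┃ DataTable                     ┃      
od┠───────────────────────────────┨      
g.┃Status  │Level   │ID  │City  │N┃      
E.┃────────┼────────┼────┼──────┼─┃      
  ┃Closed  │Medium  │1000│Berlin│A┃      
  ┃Active  │Low     │1001│NYC   │G┃      
  ┃Active  │Medium  │1002│Tokyo │G┃      
  ┃Inactive│Medium  │1003│Sydney│A┃      


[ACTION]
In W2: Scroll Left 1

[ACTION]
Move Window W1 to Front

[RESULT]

                                         
━━━━━━━━━━━━━━━━━━━━━┓                   
ser                  ┃                   
─────────────────────┨                   
o/                   ┃                   
ile                  ┃━━━━━━━━━━━━┓      
.html                ┃            ┃      
odels/               ┃────────────┨      
g.html               ┃D  │City  │N┃      
E.md                 ┃───┼──────┼─┃      
                     ┃000│Berlin│A┃      
                     ┃001│NYC   │G┃      
                     ┃002│Tokyo │G┃      
                     ┃003│Sydney│A┃      


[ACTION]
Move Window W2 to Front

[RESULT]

                                         
━━━━━━━━━━━━━━━━━━━━━┓                   
ser                  ┃                   
─────────────────────┨                   
o/                   ┃                   
il┏━━━━━━━━━━━━━━━━━━━━━━━━━━━━━━━┓      
.h┃ DataTable                     ┃      
od┠───────────────────────────────┨      
g.┃Status  │Level   │ID  │City  │N┃      
E.┃────────┼────────┼────┼──────┼─┃      
  ┃Closed  │Medium  │1000│Berlin│A┃      
  ┃Active  │Low     │1001│NYC   │G┃      
  ┃Active  │Medium  │1002│Tokyo │G┃      
  ┃Inactive│Medium  │1003│Sydney│A┃      


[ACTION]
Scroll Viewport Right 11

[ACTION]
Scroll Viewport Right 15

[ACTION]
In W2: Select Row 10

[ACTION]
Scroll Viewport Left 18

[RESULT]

                                         
        ┏━━━━━━━━━━━━━━━━━━━━━━━━━━━━━━┓ 
        ┃ FileBrowser                  ┃ 
        ┠──────────────────────────────┨ 
     ┏━━┃> [-] repo/                   ┃ 
     ┃ F┃    Makefil┏━━━━━━━━━━━━━━━━━━━━
     ┠──┃    utils.h┃ DataTable          
     ┃█o┃    [+] mod┠────────────────────
     ┃  ┃    config.┃Status  │Level   │ID
     ┃//┃    README.┃────────┼────────┼──
     ┃fu┃           ┃Closed  │Medium  │10
     ┃  ┃           ┃Active  │Low     │10
     ┃  ┃           ┃Active  │Medium  │10
     ┃  ┃           ┃Inactive│Medium  │10


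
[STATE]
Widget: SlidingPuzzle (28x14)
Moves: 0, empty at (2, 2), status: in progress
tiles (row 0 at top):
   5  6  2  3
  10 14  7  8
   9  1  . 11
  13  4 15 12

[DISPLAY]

┌────┬────┬────┬────┐       
│  5 │  6 │  2 │  3 │       
├────┼────┼────┼────┤       
│ 10 │ 14 │  7 │  8 │       
├────┼────┼────┼────┤       
│  9 │  1 │    │ 11 │       
├────┼────┼────┼────┤       
│ 13 │  4 │ 15 │ 12 │       
└────┴────┴────┴────┘       
Moves: 0                    
                            
                            
                            
                            


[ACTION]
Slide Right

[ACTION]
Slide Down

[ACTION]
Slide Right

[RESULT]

┌────┬────┬────┬────┐       
│  5 │  6 │  2 │  3 │       
├────┼────┼────┼────┤       
│    │ 10 │  7 │  8 │       
├────┼────┼────┼────┤       
│  9 │ 14 │  1 │ 11 │       
├────┼────┼────┼────┤       
│ 13 │  4 │ 15 │ 12 │       
└────┴────┴────┴────┘       
Moves: 3                    
                            
                            
                            
                            


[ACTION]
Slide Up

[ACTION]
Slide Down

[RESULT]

┌────┬────┬────┬────┐       
│  5 │  6 │  2 │  3 │       
├────┼────┼────┼────┤       
│    │ 10 │  7 │  8 │       
├────┼────┼────┼────┤       
│  9 │ 14 │  1 │ 11 │       
├────┼────┼────┼────┤       
│ 13 │  4 │ 15 │ 12 │       
└────┴────┴────┴────┘       
Moves: 5                    
                            
                            
                            
                            
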